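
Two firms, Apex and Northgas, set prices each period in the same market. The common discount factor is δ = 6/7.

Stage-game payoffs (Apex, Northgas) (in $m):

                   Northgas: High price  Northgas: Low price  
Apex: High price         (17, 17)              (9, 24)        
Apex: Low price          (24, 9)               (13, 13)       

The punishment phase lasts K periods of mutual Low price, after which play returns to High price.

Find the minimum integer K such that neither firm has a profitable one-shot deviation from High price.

3

IC: δ(1−δ^K)/(1−δ) ≥ (24−17)/(17−13) = 7/4.
With δ = 6/7: need 1 − δ^K ≥ 7/4·(1−6/7)/(6/7), i.e. δ^K ≤ 0.7083.
Since (6/7)^2 = 0.7347 and (6/7)^3 = 0.6297, the smallest such K is 3.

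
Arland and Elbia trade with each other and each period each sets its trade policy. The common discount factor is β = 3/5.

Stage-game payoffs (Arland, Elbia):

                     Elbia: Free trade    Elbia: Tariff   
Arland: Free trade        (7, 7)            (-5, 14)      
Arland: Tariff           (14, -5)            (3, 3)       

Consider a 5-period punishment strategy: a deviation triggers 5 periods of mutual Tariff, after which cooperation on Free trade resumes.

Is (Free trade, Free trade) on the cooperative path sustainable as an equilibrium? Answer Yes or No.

No

A one-shot deviation gives 14 now, then 3 for 5 periods, then back to 7.
Gain from deviating: (14−7) today; loss: (7−3) in each of the next 5 periods.
No-deviation condition: (7−3)(β+…+β^5) ≥ 14−7, i.e. β+…+β^5 ≥ 7/4.
At β = 3/5: β+…+β^5 = 1.3834 < 1.7500.
So cooperation is not sustainable.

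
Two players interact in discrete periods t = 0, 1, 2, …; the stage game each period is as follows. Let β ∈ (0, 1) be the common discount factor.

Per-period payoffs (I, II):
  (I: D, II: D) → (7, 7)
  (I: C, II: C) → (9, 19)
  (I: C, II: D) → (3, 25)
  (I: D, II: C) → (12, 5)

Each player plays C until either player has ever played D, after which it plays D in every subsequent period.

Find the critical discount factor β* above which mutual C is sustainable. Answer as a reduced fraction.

3/5

For I: deviation gain 12−9 = 3, per-period punishment loss 9−7 = 2. IC gives β ≥ 3/5.
For II: gain 6, loss 12 per period, so β ≥ 6/18 = 1/3.
The tighter constraint is I's, so cooperation needs β ≥ 3/5.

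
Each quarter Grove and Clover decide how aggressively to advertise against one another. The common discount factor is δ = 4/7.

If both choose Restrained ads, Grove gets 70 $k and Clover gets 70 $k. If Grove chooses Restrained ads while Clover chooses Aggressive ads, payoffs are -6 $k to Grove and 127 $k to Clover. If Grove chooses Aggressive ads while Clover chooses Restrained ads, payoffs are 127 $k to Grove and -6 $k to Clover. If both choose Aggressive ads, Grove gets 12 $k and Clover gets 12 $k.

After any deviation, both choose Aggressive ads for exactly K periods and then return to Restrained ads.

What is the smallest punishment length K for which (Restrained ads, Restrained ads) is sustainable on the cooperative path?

IC: δ(1−δ^K)/(1−δ) ≥ (127−70)/(70−12) = 57/58.
With δ = 4/7: need 1 − δ^K ≥ 57/58·(1−4/7)/(4/7), i.e. δ^K ≤ 0.2629.
Since (4/7)^2 = 0.3265 and (4/7)^3 = 0.1866, the smallest such K is 3.

3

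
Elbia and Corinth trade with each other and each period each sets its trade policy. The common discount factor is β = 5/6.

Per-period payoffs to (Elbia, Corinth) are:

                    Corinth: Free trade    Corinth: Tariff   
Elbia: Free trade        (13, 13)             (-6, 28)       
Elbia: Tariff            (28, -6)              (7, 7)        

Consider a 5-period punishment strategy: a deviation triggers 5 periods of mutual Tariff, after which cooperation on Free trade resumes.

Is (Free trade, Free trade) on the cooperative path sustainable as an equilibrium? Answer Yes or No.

Yes

IC: β+…+β^5 ≥ (28−13)/(13−7) = 5/2.
At β = 5/6: partial sum = 2.9906 ≥ 2.5000. Cooperation sustainable.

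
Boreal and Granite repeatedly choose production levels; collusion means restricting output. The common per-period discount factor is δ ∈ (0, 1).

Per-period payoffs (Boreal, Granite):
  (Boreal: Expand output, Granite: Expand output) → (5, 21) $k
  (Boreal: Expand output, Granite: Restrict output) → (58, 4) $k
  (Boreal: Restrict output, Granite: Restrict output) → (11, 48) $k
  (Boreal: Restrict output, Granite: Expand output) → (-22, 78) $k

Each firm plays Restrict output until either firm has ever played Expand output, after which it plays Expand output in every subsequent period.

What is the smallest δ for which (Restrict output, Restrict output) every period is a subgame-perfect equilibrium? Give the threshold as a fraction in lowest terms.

47/53

Boreal: cooperation gives 11 each period; deviation gives 58 once then 5 forever.
  11/(1−δ) ≥ 58 + 5δ/(1−δ) ⇒ δ ≥ 47/53.
Granite: cooperation gives 48 each period; deviation gives 78 once then 21 forever.
  δ ≥ 30/57 = 10/19.
Both must hold, so the binding constraint is Boreal's: δ ≥ 47/53.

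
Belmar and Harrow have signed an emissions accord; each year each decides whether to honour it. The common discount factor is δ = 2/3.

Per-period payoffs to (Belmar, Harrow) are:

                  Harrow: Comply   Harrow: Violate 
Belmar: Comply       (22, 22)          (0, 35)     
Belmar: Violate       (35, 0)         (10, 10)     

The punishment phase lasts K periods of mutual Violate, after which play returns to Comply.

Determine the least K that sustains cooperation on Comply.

Need Σ_{k=1}^{K} δ^k ≥ (35−22)/(22−10) = 1.0833 at δ = 2/3.
At K = 1 the sum is 0.6667 < 1.0833; at K = 2 it is 1.1111 ≥ 1.0833.
So the minimum punishment length is K = 2.

2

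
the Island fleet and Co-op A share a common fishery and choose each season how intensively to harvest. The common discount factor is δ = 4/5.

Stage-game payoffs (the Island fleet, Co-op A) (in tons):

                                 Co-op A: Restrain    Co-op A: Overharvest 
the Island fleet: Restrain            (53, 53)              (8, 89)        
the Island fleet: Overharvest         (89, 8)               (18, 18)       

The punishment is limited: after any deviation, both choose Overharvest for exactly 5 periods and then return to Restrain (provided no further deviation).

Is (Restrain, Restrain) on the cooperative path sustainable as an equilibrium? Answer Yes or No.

Yes

IC: δ+…+δ^5 ≥ (89−53)/(53−18) = 36/35.
At δ = 4/5: partial sum = 2.6893 ≥ 1.0286. Cooperation sustainable.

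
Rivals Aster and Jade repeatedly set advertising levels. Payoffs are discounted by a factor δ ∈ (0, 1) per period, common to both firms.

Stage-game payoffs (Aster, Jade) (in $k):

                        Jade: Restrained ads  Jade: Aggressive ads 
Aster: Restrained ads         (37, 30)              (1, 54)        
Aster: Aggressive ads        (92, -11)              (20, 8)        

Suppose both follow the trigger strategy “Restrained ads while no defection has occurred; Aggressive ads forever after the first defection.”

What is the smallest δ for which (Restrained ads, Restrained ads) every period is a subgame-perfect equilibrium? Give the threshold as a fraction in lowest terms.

55/72

Aster's threshold: (92−37)/(92−20) = 55/72.
Jade's threshold: (54−30)/(54−8) = 12/23.
55/72 > 12/23, so Aster binds and δ* = 55/72.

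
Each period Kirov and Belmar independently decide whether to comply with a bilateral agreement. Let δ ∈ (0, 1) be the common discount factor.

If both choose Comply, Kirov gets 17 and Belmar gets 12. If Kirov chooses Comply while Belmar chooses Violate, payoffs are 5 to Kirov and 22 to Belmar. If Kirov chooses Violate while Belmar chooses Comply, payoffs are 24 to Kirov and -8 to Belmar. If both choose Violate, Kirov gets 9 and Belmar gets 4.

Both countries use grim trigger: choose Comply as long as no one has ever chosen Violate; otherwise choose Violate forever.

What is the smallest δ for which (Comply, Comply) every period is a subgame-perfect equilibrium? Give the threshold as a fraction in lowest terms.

Kirov: cooperation gives 17 each period; deviation gives 24 once then 9 forever.
  17/(1−δ) ≥ 24 + 9δ/(1−δ) ⇒ δ ≥ 7/15.
Belmar: cooperation gives 12 each period; deviation gives 22 once then 4 forever.
  δ ≥ 10/18 = 5/9.
Both must hold, so the binding constraint is Belmar's: δ ≥ 5/9.

5/9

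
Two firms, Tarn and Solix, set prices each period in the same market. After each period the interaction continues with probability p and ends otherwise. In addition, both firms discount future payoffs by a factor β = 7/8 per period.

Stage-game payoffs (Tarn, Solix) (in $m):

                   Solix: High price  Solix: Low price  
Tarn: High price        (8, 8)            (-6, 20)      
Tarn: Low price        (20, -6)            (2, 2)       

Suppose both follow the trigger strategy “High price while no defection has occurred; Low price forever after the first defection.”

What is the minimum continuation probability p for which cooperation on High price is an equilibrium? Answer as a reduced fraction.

With continuation probability p and discount β, the effective per-period discount factor is βp.
Grim-trigger IC: βp ≥ (20−8)/(20−2) = 2/3.
So p ≥ (2/3)/(7/8) = 16/21.

16/21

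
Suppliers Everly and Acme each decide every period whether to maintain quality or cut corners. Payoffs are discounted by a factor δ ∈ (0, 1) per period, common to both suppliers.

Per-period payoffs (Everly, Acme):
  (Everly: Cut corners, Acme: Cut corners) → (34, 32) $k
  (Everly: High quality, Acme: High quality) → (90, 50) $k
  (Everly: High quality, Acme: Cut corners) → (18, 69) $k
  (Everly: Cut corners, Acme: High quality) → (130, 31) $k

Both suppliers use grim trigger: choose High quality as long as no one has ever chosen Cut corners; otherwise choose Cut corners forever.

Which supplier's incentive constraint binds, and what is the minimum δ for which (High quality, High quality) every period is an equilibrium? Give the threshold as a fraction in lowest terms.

Everly: cooperation gives 90 each period; deviation gives 130 once then 34 forever.
  90/(1−δ) ≥ 130 + 34δ/(1−δ) ⇒ δ ≥ 40/96 = 5/12.
Acme: cooperation gives 50 each period; deviation gives 69 once then 32 forever.
  δ ≥ 19/37.
Both must hold, so the binding constraint is Acme's: δ ≥ 19/37.

Acme; δ ≥ 19/37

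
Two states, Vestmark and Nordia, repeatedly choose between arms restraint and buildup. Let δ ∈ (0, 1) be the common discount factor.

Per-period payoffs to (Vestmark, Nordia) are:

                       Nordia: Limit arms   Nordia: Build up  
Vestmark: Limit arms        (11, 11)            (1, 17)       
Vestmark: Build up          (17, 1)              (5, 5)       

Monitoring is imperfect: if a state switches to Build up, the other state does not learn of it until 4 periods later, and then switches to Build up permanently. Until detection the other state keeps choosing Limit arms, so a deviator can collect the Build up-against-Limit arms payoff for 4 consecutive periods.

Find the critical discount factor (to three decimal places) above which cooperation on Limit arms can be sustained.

A deviator earns 17 for 4 periods, then 5 forever; cooperating earns 11 forever. Multiplying the IC by (1−δ):
11 ≥ 17(1−δ^4) + 5δ^4, so 12·δ^4 ≥ 6 and δ^4 ≥ 1/2.
δ ≥ (1/2)^(1/4) ≈ 0.841.

0.841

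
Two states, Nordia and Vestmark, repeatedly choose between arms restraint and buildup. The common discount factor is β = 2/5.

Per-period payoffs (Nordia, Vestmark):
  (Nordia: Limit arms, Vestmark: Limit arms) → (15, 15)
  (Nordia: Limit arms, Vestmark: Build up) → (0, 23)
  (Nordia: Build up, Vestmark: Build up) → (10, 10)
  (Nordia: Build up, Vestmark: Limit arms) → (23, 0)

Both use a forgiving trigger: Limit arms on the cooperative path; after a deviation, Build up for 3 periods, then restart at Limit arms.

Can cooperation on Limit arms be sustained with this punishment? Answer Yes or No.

No

Comparing payoff streams over the 4 periods until play realigns: cooperate → 15(1+β+…+β^3); deviate → 23 + 10(β+…+β^3).
Cooperation is sustained iff (15−10)(β+…+β^3) ≥ 23−15.
β+…+β^3 = 2/5·(1−(2/5)^3)/(1−2/5) = 0.6240, and (23−15)/(15−10) = 1.6000.
0.6240 < 1.6000, so cooperation is not sustainable.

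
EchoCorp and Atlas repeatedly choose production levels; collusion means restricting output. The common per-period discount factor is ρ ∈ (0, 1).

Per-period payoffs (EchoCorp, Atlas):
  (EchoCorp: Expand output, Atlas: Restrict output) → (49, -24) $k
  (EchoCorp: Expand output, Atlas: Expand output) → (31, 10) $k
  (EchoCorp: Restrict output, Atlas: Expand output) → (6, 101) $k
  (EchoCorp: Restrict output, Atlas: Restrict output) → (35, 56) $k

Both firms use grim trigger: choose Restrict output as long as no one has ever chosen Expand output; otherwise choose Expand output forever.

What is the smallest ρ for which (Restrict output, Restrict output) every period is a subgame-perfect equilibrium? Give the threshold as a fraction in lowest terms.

7/9

EchoCorp: cooperation gives 35 each period; deviation gives 49 once then 31 forever.
  35/(1−ρ) ≥ 49 + 31ρ/(1−ρ) ⇒ ρ ≥ 14/18 = 7/9.
Atlas: cooperation gives 56 each period; deviation gives 101 once then 10 forever.
  ρ ≥ 45/91.
Both must hold, so the binding constraint is EchoCorp's: ρ ≥ 7/9.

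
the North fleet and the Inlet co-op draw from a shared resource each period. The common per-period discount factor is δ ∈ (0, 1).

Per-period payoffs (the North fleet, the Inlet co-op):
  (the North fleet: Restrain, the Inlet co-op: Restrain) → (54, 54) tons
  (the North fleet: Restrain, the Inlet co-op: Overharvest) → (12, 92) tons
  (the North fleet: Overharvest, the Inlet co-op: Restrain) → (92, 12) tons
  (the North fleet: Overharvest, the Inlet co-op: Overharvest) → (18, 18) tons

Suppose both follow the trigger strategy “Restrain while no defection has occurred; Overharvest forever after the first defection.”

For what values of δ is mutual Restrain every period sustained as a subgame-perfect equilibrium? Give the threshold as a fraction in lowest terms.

54/(1−δ) ≥ 92 + 18δ/(1−δ)
54 ≥ 92 − 74δ
δ ≥ 38/74 = 19/37.

19/37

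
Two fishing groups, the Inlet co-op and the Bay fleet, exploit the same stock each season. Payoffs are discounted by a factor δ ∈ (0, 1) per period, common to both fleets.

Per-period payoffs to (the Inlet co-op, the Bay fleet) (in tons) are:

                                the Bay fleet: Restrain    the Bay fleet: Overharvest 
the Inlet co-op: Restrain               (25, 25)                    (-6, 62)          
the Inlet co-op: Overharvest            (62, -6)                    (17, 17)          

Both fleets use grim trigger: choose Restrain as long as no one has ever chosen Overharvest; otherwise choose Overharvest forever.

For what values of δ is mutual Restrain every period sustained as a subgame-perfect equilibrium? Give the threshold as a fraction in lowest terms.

37/45

Cooperation forever yields 25 each period: 25/(1−δ).
Deviating yields 62 once, then 17 forever: 62 + 17δ/(1−δ).
No profitable deviation requires 25/(1−δ) ≥ 62 + 17δ/(1−δ).
Multiplying by (1−δ): 25 ≥ 62(1−δ) + 17δ = 62 − 45δ.
So 45δ ≥ 37, i.e. δ ≥ 37/45.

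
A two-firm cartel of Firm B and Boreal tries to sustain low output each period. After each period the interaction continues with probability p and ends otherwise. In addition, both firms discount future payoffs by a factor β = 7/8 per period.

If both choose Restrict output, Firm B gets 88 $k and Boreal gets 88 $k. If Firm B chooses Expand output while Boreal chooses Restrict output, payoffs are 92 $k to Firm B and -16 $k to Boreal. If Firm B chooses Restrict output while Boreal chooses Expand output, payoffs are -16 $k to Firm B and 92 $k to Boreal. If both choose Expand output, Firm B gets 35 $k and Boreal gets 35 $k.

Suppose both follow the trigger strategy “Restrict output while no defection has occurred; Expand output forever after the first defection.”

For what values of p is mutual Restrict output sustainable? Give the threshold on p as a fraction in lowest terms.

Expected continuation weight on next period's payoff is β·p = 7/8·p, which plays the role of the discount factor.
Cooperation requires 7/8·p ≥ (92−88)/(92−35) = 4/57, hence p ≥ 32/399.

32/399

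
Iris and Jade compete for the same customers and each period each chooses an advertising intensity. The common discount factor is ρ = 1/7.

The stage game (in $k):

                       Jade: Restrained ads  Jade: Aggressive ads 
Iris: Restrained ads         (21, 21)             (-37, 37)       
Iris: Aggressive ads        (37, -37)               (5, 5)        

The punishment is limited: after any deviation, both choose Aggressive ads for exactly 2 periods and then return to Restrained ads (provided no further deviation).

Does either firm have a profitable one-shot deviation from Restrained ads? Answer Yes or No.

A one-shot deviation gives 37 now, then 5 for 2 periods, then back to 21.
Gain from deviating: (37−21) today; loss: (21−5) in each of the next 2 periods.
No-deviation condition: (21−5)(ρ+…+ρ^2) ≥ 37−21, i.e. ρ+…+ρ^2 ≥ 1.
At ρ = 1/7: ρ+…+ρ^2 = 0.1633 < 1.0000.
So cooperation is not sustainable.

Yes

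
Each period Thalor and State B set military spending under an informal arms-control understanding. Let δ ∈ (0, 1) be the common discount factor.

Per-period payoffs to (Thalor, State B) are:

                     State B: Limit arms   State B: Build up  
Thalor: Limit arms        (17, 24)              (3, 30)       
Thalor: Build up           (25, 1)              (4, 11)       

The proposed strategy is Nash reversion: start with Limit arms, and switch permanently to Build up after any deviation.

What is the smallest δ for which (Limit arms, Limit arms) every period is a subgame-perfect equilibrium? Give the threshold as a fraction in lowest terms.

8/21

Thalor: cooperation gives 17 each period; deviation gives 25 once then 4 forever.
  17/(1−δ) ≥ 25 + 4δ/(1−δ) ⇒ δ ≥ 8/21.
State B: cooperation gives 24 each period; deviation gives 30 once then 11 forever.
  δ ≥ 6/19.
Both must hold, so the binding constraint is Thalor's: δ ≥ 8/21.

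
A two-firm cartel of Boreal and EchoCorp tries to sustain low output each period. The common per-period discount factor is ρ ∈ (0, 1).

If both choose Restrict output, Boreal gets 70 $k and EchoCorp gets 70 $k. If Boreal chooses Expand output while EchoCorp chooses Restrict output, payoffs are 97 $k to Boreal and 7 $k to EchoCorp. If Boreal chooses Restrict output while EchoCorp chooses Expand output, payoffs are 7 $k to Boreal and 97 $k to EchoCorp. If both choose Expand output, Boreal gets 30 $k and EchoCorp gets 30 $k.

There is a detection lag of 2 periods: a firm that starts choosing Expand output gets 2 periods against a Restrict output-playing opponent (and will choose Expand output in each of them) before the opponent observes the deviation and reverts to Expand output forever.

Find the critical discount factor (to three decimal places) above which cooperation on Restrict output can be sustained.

The best deviation is to choose Expand output for all 2 undetected periods, earning 97 each, then 30 forever once detected.
Deviation value: 97(1−ρ^2)/(1−ρ) + 30ρ^2/(1−ρ); cooperation value: 70/(1−ρ).
IC: 70 ≥ 97(1−ρ^2) + 30ρ^2 = 97 − 67ρ^2.
So ρ^2 ≥ 27/67, giving ρ ≥ (27/67)^(1/2) ≈ 0.635.

0.635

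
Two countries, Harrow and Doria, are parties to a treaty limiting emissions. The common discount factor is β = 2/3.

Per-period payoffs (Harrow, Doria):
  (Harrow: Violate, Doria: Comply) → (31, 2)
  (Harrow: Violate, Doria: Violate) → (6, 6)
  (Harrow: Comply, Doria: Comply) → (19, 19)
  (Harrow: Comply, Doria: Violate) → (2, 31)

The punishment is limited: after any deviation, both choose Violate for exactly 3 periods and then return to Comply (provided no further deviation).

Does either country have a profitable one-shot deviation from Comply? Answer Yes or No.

No

IC: β+…+β^3 ≥ (31−19)/(19−6) = 12/13.
At β = 2/3: partial sum = 1.4074 ≥ 0.9231. Cooperation sustainable.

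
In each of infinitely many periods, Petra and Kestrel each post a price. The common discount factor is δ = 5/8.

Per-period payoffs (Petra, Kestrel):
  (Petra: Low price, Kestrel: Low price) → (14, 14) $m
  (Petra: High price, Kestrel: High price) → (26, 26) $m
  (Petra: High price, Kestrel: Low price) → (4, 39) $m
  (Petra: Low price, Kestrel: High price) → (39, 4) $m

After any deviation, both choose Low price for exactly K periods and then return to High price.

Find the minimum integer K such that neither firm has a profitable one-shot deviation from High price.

No profitable deviation requires (26−14)(δ+…+δ^K) ≥ 39−26, i.e. δ+…+δ^K ≥ 13/12 ≈ 1.0833.
With δ = 5/8, the partial sums are K=1: 0.6250, K=2: 1.0156, K=3: 1.2598.
K = 3 is the first length at which the sum reaches 1.0833.

3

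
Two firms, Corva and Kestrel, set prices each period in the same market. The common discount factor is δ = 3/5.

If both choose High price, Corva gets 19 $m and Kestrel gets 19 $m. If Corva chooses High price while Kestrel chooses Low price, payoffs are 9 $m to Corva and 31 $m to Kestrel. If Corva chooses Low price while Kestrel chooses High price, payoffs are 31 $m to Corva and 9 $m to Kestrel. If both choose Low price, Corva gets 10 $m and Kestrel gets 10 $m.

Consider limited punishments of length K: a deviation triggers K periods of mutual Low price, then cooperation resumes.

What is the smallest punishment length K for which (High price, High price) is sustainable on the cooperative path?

5

Need Σ_{k=1}^{K} δ^k ≥ (31−19)/(19−10) = 1.3333 at δ = 3/5.
At K = 4 the sum is 1.3056 < 1.3333; at K = 5 it is 1.3834 ≥ 1.3333.
So the minimum punishment length is K = 5.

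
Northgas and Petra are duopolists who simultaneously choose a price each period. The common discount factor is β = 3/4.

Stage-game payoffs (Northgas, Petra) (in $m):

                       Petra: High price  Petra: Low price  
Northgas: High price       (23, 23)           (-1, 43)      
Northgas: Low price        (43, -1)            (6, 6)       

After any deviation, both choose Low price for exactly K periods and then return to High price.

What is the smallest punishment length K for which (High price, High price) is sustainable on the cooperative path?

2

Need Σ_{k=1}^{K} β^k ≥ (43−23)/(23−6) = 1.1765 at β = 3/4.
At K = 1 the sum is 0.7500 < 1.1765; at K = 2 it is 1.3125 ≥ 1.1765.
So the minimum punishment length is K = 2.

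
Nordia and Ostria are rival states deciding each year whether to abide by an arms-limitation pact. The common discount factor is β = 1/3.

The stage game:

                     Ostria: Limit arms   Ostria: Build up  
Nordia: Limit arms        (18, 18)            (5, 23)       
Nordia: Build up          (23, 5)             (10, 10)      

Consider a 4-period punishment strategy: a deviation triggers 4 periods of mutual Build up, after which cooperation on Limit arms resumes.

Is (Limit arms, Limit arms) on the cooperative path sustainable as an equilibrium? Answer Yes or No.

Comparing payoff streams over the 5 periods until play realigns: cooperate → 18(1+β+…+β^4); deviate → 23 + 10(β+…+β^4).
Cooperation is sustained iff (18−10)(β+…+β^4) ≥ 23−18.
β+…+β^4 = 1/3·(1−(1/3)^4)/(1−1/3) = 0.4938, and (23−18)/(18−10) = 0.6250.
0.4938 < 0.6250, so cooperation is not sustainable.

No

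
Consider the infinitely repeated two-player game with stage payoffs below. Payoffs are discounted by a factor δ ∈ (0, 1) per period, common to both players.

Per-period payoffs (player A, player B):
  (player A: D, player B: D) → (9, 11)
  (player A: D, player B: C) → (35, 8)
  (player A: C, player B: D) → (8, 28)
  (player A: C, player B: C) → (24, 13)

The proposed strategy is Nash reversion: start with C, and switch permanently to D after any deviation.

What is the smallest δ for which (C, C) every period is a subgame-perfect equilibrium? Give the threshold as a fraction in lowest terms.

For player A: deviation gain 35−24 = 11, per-period punishment loss 24−9 = 15. IC gives δ ≥ 11/26.
For player B: gain 15, loss 2 per period, so δ ≥ 15/17.
The tighter constraint is player B's, so cooperation needs δ ≥ 15/17.

15/17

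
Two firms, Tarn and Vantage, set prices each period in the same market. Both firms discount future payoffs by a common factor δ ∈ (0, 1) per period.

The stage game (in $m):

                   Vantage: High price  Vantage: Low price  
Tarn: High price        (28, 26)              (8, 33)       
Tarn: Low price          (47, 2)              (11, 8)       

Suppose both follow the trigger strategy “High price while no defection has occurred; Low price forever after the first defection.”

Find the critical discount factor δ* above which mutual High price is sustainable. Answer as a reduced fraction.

Tarn's threshold: (47−28)/(47−11) = 19/36.
Vantage's threshold: (33−26)/(33−8) = 7/25.
19/36 > 7/25, so Tarn binds and δ* = 19/36.

19/36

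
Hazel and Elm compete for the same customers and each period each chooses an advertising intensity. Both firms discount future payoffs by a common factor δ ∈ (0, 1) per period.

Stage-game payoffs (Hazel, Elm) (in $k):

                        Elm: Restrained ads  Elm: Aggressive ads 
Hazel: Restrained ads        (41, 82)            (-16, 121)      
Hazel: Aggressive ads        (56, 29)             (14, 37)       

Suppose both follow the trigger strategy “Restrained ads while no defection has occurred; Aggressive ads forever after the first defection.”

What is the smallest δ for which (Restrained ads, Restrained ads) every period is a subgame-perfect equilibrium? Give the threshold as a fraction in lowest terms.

For Hazel: deviation gain 56−41 = 15, per-period punishment loss 41−14 = 27. IC gives δ ≥ 15/42 = 5/14.
For Elm: gain 39, loss 45 per period, so δ ≥ 39/84 = 13/28.
The tighter constraint is Elm's, so cooperation needs δ ≥ 13/28.

13/28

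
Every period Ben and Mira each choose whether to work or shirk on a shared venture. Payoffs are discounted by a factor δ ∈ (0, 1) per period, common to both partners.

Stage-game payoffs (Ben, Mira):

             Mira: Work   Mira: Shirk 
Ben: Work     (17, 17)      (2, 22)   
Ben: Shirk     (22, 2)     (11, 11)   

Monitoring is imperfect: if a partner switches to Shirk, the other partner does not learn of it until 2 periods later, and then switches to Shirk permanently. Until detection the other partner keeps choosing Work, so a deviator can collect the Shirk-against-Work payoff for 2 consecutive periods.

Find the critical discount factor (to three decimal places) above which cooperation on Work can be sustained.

A deviator earns 22 for 2 periods, then 11 forever; cooperating earns 17 forever. Multiplying the IC by (1−δ):
17 ≥ 22(1−δ^2) + 11δ^2, so 11·δ^2 ≥ 5 and δ^2 ≥ 5/11.
δ ≥ (5/11)^(1/2) ≈ 0.674.

0.674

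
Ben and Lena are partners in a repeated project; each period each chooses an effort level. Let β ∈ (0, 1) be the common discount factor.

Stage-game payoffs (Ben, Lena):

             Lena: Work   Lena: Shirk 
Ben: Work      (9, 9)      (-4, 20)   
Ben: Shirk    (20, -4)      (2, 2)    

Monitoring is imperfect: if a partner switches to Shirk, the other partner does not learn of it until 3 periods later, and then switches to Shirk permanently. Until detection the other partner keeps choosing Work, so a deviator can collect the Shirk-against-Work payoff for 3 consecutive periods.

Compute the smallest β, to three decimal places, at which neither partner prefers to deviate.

0.849

A deviator earns 20 for 3 periods, then 2 forever; cooperating earns 9 forever. Multiplying the IC by (1−β):
9 ≥ 20(1−β^3) + 2β^3, so 18·β^3 ≥ 11 and β^3 ≥ 11/18.
β ≥ (11/18)^(1/3) ≈ 0.849.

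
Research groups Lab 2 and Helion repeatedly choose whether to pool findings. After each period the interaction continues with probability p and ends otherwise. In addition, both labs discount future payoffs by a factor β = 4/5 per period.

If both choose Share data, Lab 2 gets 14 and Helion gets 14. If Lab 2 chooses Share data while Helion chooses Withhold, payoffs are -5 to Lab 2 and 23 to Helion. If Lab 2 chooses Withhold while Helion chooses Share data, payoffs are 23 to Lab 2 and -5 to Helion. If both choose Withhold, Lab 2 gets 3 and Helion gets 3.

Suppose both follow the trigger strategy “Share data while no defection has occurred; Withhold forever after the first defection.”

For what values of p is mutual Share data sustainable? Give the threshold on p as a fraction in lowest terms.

Expected continuation weight on next period's payoff is β·p = 4/5·p, which plays the role of the discount factor.
Cooperation requires 4/5·p ≥ (23−14)/(23−3) = 9/20, hence p ≥ 9/16.

9/16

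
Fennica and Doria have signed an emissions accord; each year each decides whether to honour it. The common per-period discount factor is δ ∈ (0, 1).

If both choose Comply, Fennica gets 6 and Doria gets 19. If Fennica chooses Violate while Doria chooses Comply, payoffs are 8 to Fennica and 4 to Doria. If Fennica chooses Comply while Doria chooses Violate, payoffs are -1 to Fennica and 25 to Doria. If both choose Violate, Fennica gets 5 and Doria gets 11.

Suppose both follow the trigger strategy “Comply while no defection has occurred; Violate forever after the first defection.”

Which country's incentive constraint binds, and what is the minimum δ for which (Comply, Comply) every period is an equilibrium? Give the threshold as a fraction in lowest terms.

Fennica's threshold: (8−6)/(8−5) = 2/3.
Doria's threshold: (25−19)/(25−11) = 3/7.
2/3 > 3/7, so Fennica binds and δ* = 2/3.

Fennica; δ ≥ 2/3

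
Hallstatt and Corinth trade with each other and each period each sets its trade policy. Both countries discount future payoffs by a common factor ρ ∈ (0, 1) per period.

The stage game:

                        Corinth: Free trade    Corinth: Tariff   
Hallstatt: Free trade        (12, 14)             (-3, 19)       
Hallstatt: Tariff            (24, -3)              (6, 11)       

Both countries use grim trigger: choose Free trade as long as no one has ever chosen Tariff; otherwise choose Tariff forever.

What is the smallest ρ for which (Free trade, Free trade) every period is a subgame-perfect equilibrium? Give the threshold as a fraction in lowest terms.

Hallstatt: cooperation gives 12 each period; deviation gives 24 once then 6 forever.
  12/(1−ρ) ≥ 24 + 6ρ/(1−ρ) ⇒ ρ ≥ 12/18 = 2/3.
Corinth: cooperation gives 14 each period; deviation gives 19 once then 11 forever.
  ρ ≥ 5/8.
Both must hold, so the binding constraint is Hallstatt's: ρ ≥ 2/3.

2/3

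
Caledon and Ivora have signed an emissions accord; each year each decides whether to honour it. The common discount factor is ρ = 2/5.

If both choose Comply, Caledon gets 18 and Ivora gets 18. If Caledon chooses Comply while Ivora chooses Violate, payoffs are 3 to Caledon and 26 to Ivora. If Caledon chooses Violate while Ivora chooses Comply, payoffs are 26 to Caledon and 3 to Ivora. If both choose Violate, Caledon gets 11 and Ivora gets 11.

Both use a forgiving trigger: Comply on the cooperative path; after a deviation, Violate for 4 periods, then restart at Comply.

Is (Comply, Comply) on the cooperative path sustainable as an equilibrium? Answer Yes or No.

Comparing payoff streams over the 5 periods until play realigns: cooperate → 18(1+ρ+…+ρ^4); deviate → 26 + 11(ρ+…+ρ^4).
Cooperation is sustained iff (18−11)(ρ+…+ρ^4) ≥ 26−18.
ρ+…+ρ^4 = 2/5·(1−(2/5)^4)/(1−2/5) = 0.6496, and (26−18)/(18−11) = 1.1429.
0.6496 < 1.1429, so cooperation is not sustainable.

No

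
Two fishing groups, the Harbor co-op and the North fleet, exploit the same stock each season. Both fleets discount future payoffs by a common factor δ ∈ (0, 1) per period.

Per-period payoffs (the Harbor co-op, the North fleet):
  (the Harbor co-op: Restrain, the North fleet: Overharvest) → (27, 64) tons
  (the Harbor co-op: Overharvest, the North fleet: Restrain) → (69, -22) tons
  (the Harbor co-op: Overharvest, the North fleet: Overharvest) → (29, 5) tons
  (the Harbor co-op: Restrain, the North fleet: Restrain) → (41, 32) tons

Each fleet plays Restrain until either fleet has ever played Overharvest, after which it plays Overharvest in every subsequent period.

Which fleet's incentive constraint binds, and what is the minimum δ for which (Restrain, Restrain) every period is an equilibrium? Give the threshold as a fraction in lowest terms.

For the Harbor co-op: deviation gain 69−41 = 28, per-period punishment loss 41−29 = 12. IC gives δ ≥ 28/40 = 7/10.
For the North fleet: gain 32, loss 27 per period, so δ ≥ 32/59.
The tighter constraint is the Harbor co-op's, so cooperation needs δ ≥ 7/10.

the Harbor co-op; δ ≥ 7/10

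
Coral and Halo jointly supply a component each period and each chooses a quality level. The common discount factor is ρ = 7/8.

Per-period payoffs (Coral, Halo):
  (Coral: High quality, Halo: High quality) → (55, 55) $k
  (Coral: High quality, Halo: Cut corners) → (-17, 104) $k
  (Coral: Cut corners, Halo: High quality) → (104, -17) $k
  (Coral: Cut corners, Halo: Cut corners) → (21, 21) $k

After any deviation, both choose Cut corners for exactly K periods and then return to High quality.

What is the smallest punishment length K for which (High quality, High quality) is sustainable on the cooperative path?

IC: ρ(1−ρ^K)/(1−ρ) ≥ (104−55)/(55−21) = 49/34.
With ρ = 7/8: need 1 − ρ^K ≥ 49/34·(1−7/8)/(7/8), i.e. ρ^K ≤ 0.7941.
Since (7/8)^1 = 0.8750 and (7/8)^2 = 0.7656, the smallest such K is 2.

2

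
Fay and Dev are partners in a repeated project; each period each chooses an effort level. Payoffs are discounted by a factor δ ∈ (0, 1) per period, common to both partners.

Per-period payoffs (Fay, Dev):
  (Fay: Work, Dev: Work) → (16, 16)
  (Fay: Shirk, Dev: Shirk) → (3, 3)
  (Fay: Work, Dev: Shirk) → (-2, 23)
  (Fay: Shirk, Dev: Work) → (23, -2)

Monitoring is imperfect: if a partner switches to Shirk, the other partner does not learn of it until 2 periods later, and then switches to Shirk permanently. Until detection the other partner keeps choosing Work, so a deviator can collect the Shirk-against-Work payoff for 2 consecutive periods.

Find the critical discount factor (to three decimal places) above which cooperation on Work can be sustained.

0.592

Deviating for the 2 undetected periods gains 23−16 = 7 per period over cooperation, then loses 16−3 = 13 per period forever once punishment starts.
Gain: 7(1 + δ + … + δ^1); loss: 13·δ^2/(1−δ).
No profitable deviation ⇔ 7(1−δ^2) ≤ 13·δ^2, i.e. δ^2 ≥ 7/(7+13) = 7/20.
Hence δ ≥ (7/20)^(1/2) ≈ 0.592.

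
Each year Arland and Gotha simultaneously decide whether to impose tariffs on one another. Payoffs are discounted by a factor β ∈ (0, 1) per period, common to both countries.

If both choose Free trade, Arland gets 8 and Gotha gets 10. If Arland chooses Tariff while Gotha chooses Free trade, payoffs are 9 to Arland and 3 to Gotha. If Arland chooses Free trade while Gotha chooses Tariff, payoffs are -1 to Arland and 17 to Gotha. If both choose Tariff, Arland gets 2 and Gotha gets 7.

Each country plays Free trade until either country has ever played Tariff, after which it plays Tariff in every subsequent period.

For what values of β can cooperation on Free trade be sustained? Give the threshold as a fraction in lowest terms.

For Arland: deviation gain 9−8 = 1, per-period punishment loss 8−2 = 6. IC gives β ≥ 1/7.
For Gotha: gain 7, loss 3 per period, so β ≥ 7/10.
The tighter constraint is Gotha's, so cooperation needs β ≥ 7/10.

7/10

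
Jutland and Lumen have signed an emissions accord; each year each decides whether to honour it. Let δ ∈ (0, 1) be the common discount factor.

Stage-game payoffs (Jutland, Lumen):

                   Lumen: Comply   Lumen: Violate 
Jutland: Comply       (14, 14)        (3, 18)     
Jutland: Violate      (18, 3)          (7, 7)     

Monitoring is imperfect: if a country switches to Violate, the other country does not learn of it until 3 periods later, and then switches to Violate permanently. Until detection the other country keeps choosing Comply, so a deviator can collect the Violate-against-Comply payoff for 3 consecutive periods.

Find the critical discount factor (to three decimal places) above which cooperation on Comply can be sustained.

A deviator earns 18 for 3 periods, then 7 forever; cooperating earns 14 forever. Multiplying the IC by (1−δ):
14 ≥ 18(1−δ^3) + 7δ^3, so 11·δ^3 ≥ 4 and δ^3 ≥ 4/11.
δ ≥ (4/11)^(1/3) ≈ 0.714.

0.714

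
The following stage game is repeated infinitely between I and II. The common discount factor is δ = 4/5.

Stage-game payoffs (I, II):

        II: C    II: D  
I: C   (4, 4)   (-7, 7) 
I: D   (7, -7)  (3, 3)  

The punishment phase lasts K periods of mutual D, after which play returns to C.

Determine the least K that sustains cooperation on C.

7

No profitable deviation requires (4−3)(δ+…+δ^K) ≥ 7−4, i.e. δ+…+δ^K ≥ 3 ≈ 3.0000.
With δ = 4/5, the partial sums are K=1: 0.8000, K=2: 1.4400, …, K=5: 2.6893, K=6: 2.9514, K=7: 3.1611.
K = 7 is the first length at which the sum reaches 3.0000.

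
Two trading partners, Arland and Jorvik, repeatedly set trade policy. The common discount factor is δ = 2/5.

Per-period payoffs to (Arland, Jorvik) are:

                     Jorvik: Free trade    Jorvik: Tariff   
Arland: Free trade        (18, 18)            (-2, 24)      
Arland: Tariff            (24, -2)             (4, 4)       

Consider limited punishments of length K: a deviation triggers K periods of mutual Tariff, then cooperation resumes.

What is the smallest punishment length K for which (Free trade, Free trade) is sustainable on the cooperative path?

2

Need Σ_{k=1}^{K} δ^k ≥ (24−18)/(18−4) = 0.4286 at δ = 2/5.
At K = 1 the sum is 0.4000 < 0.4286; at K = 2 it is 0.5600 ≥ 0.4286.
So the minimum punishment length is K = 2.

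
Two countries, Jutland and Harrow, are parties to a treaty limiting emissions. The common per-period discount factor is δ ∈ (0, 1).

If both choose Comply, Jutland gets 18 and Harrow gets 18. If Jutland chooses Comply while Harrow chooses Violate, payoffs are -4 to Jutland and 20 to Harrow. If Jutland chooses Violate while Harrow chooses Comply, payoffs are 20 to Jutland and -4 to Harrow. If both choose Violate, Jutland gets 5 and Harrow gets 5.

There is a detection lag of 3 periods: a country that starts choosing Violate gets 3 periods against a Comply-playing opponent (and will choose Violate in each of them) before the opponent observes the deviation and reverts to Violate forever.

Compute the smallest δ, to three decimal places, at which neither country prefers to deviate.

0.511

A deviator earns 20 for 3 periods, then 5 forever; cooperating earns 18 forever. Multiplying the IC by (1−δ):
18 ≥ 20(1−δ^3) + 5δ^3, so 15·δ^3 ≥ 2 and δ^3 ≥ 2/15.
δ ≥ (2/15)^(1/3) ≈ 0.511.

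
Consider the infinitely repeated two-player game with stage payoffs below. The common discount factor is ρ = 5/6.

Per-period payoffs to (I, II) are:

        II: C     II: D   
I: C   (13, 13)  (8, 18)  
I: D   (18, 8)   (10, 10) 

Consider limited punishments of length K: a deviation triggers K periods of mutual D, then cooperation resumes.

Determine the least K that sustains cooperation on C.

IC: ρ(1−ρ^K)/(1−ρ) ≥ (18−13)/(13−10) = 5/3.
With ρ = 5/6: need 1 − ρ^K ≥ 5/3·(1−5/6)/(5/6), i.e. ρ^K ≤ 0.6667.
Since (5/6)^2 = 0.6944 and (5/6)^3 = 0.5787, the smallest such K is 3.

3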